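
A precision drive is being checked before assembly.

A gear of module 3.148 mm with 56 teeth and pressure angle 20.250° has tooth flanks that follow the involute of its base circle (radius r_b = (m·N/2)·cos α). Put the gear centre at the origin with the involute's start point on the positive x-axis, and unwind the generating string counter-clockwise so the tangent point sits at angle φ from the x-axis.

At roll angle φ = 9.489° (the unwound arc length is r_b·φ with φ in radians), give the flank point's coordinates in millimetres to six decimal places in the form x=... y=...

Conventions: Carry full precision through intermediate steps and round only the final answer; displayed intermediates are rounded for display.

x=83.822268 y=0.124872

single-mesh involute tooth geometry (56T wheel at module 3.148)
pitch radius r_p = m·N/2 = 3.148·56/2 = 88.144000
base radius r_b = r_p·cos α = 88.144000·cos 20.250° = 82.695937
roll angle φ = 9.489° = 0.16561429 rad
x = r_b·(cos φ + φ·sin φ) = 83.822268
y = r_b·(sin φ − φ·cos φ) = 0.124872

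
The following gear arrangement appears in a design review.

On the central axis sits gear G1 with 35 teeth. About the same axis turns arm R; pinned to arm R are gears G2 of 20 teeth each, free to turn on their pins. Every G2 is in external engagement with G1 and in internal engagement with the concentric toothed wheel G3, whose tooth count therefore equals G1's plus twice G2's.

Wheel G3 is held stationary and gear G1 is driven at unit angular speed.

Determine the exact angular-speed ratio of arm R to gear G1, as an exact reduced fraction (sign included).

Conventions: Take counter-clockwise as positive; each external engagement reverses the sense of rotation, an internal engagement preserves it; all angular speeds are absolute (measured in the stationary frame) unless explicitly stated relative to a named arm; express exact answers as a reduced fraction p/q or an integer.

7/22

class = planetary set [G3 = 35+2·20 = 75; Willis about the carrier]
ring teeth: 35 + 2·20 = 75
35(ω_sun−ω_arm) = −75(ω_ring−ω_arm),  ω_ring = 0, ω_sun = 1
35(1−ω_arm) = −75(0−ω_arm)  ⇒  110·ω_arm = 35  ⇒  ω_arm = 7/22
ω_out/ω_in = 7/22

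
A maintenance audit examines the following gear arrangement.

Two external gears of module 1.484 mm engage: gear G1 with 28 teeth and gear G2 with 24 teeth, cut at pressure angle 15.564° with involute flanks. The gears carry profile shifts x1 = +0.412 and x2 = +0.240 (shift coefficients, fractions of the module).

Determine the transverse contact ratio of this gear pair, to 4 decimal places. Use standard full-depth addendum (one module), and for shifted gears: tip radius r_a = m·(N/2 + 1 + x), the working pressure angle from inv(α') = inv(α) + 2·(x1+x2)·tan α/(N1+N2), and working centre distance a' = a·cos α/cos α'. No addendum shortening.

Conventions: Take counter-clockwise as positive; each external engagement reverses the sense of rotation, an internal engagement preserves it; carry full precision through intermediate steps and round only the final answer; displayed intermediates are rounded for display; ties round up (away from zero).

single-mesh involute tooth geometry (28T engaging 24T at module 1.484)
base radii: r_b1 = 20.014172, r_b2 = 17.155005
tip radii: r_a1 = 22.871408, r_a2 = 19.648160
inv(α') = inv(15.564°) + 2·(+0.412+0.240)·tan α/(28+24) = 0.01386941  ⇒  α' = 19.54105°
a' = a·cos α / cos α' = 38.5840·cos 15.564°/cos 19.54105° = 39.440889
action lengths: √(r_a1²−r_b1²) = 11.069518, √(r_a2²−r_b2²) = 9.578936
base pitch p_b = π·m·cos α = 4.491170
CR = (11.069518 + 9.578936 − 39.440889·sin 19.54105°)/4.491170 = 1.660187
contact ratio ≈ 1.6602

1.6602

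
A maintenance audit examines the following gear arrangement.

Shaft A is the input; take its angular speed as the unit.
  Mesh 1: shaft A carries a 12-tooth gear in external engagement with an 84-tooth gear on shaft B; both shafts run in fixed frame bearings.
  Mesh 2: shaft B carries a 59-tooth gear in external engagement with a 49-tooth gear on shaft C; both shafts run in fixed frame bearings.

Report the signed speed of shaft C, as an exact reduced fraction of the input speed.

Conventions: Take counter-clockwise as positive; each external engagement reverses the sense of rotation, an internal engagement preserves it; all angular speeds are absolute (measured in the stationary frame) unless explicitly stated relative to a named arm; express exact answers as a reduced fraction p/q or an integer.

2-mesh fixed-axis compound train (all bearings frame-fixed)
mesh 1 [12T→84T]: |ω|/ω_in = 1×12/84 = 1/7, sense flips to −
mesh 2 [59T→49T]: |ω|/ω_in = (1/7)×59/49 = 59/343, sense flips to +
signed output speed (× input speed) = 59/343

59/343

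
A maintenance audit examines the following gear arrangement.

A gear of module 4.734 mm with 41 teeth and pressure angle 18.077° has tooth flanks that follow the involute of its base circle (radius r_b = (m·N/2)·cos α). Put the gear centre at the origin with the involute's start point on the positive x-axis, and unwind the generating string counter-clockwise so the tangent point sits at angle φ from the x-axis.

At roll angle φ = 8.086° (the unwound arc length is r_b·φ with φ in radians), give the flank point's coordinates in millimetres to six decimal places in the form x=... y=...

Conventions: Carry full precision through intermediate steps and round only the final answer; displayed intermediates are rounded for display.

x=93.170962 y=0.086267

topology: single-mesh involute geometry — m = 4.734, N = 41
pitch radius r_p = m·N/2 = 4.734·41/2 = 97.047000
base radius r_b = r_p·cos α = 97.047000·cos 18.077° = 92.256796
roll angle φ = 8.086° = 0.14112732 rad
x = r_b·(cos φ + φ·sin φ) = 93.170962
y = r_b·(sin φ − φ·cos φ) = 0.086267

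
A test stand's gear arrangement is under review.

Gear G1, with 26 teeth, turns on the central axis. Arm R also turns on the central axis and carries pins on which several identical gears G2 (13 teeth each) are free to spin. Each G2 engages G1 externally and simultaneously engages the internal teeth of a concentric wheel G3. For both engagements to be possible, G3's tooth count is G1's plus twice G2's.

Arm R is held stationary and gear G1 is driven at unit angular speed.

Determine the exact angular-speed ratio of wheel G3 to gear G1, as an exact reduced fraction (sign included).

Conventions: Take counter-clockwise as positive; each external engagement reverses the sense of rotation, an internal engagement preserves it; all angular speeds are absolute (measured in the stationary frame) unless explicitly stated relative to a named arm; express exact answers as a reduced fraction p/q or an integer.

class = planetary set [G3 = 26+2·13 = 52; Willis about the carrier]
ring teeth: 26 + 2·13 = 52
26(ω_sun−ω_arm) = −52(ω_ring−ω_arm),  ω_arm = 0, ω_sun = 1
ω_ring = 0 − (26/52)(1−0) = -1/2
ω_out/ω_in = -1/2

-1/2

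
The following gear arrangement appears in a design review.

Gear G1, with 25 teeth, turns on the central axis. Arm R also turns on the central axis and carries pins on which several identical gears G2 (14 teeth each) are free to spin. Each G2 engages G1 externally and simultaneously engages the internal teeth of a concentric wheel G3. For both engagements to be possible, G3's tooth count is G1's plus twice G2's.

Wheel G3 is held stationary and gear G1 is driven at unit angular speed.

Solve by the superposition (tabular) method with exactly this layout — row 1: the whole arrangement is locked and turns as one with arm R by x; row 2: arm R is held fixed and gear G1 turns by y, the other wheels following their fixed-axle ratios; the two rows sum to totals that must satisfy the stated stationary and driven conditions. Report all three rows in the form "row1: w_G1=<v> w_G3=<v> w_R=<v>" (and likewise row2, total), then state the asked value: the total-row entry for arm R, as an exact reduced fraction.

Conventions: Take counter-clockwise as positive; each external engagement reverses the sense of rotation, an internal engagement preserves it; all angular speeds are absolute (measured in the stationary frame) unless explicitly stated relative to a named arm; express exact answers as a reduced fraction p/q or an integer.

topology: planetary set — G1 25T / G2 14T / G3 53T, arm = carrier (Willis)
row 1 (train locked, turned with arm): all members turn x
superposition row 2 [arm held]: sun y, ring −(25/53)·y, arm 0
boundary: total ω_ring = x − (25/53)·y = 0 and total ω_sun = x + y = 1  ⇒  y = 53/78, x = 25/78
row 2 ring = −(25/53)·53/78 = -25/78
totals (row 1 + row 2): sun 25/78 + 53/78 = 1, ring 25/78 + (-25/78) = 0, arm 25/78 + 0 = 25/78
asked cell (total, arm) = 25/78

row1: w_G1=25/78 w_G3=25/78 w_R=25/78
row2: w_G1=53/78 w_G3=-25/78 w_R=0
total: w_G1=1 w_G3=0 w_R=25/78
asked value: 25/78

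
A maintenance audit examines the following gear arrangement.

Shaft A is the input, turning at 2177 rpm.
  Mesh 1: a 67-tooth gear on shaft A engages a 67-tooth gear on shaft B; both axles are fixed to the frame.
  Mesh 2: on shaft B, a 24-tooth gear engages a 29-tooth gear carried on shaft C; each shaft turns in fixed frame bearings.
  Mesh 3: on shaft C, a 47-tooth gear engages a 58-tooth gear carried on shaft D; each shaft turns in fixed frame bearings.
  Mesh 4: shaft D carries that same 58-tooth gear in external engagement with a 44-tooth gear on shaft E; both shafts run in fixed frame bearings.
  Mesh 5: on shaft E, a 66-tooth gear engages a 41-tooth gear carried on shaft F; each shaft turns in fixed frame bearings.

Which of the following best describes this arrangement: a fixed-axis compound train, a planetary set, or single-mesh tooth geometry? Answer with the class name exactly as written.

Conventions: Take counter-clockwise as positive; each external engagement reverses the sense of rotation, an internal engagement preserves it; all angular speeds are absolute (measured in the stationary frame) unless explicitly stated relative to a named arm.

5-mesh fixed-axis compound train (all bearings frame-fixed)
classification: fixed-axis compound train

fixed-axis compound train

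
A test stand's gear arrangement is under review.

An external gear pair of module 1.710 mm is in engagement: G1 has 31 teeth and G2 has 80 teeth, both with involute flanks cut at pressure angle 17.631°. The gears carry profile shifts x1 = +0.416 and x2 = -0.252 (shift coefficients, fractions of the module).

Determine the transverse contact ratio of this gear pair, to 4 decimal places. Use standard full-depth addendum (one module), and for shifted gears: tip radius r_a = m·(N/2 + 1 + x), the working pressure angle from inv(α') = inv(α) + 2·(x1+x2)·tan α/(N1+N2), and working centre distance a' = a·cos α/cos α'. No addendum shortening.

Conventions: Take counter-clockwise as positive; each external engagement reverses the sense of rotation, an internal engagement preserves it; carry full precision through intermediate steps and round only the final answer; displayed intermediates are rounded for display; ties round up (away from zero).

single-mesh involute tooth geometry (31T engaging 80T at module 1.710)
base radii: r_b1 = 25.259979, r_b2 = 65.187042
tip radii: r_a1 = 28.926360, r_a2 = 69.679080
inv(α') = inv(17.631°) + 2·(+0.416-0.252)·tan α/(31+80) = 0.01103441  ⇒  α' = 18.14740°
a' = a·cos α / cos α' = 94.9050·cos 17.631°/cos 18.14740° = 95.181501
action lengths: √(r_a1²−r_b1²) = 14.094956, √(r_a2²−r_b2²) = 24.613487
base pitch p_b = π·m·cos α = 5.119778
CR = (14.094956 + 24.613487 − 95.181501·sin 18.14740°)/5.119778 = 1.770186
contact ratio ≈ 1.7702

1.7702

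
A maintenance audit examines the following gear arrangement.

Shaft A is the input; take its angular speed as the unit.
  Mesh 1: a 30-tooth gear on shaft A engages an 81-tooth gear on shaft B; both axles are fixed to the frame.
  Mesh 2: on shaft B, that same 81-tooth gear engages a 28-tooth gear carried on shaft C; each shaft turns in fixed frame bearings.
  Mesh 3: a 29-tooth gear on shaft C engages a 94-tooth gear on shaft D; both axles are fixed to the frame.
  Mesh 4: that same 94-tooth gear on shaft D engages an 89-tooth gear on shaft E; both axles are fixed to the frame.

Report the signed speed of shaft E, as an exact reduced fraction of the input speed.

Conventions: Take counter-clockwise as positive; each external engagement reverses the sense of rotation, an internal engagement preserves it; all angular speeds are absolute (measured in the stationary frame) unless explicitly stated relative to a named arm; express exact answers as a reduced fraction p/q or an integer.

4-mesh fixed-axis compound train (all bearings frame-fixed)
mesh 1 [30T→81T]: |ω|/ω_in = 1×30/81 = 10/27, sense flips to −
mesh 2 [81T→28T]: |ω|/ω_in = (10/27)×81/28 = 15/14, sense flips to +
mesh 3 [29T→94T]: |ω|/ω_in = (15/14)×29/94 = 435/1316, sense flips to −
mesh 4 [94T→89T]: |ω|/ω_in = (435/1316)×94/89 = 435/1246, sense flips to +
signed output speed (× input speed) = 435/1246

435/1246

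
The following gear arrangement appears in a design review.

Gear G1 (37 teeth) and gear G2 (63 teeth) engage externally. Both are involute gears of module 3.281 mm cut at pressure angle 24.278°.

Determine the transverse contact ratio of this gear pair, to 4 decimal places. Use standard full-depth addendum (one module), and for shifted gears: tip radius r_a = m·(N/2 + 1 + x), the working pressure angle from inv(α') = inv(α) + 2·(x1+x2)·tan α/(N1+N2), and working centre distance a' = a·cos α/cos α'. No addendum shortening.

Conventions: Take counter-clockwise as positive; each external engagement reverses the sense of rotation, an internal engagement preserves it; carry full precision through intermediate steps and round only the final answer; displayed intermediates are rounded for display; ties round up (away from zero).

1.5559

topology: single-mesh involute geometry — m = 3.281, 37T/63T pair
base radii: r_b1 = 55.330399, r_b2 = 94.211219
tip radii: r_a1 = 63.979500, r_a2 = 106.632500
no profile shift: α' = α, a' = a
action lengths: √(r_a1²−r_b1²) = 32.123565, √(r_a2²−r_b2²) = 49.947334
base pitch p_b = π·m·cos α = 9.395977
CR = (32.123565 + 49.947334 − 164.050000·sin 24.27800°)/9.395977 = 1.555919
contact ratio ≈ 1.5559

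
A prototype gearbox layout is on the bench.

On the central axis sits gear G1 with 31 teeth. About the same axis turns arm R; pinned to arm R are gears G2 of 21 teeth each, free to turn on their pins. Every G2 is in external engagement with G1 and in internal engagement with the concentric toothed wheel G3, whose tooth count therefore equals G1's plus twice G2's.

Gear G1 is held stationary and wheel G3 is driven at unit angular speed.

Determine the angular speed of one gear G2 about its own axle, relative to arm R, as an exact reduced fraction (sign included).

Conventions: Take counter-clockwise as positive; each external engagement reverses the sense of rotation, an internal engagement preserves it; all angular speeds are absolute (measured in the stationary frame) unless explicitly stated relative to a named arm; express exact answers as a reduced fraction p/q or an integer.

topology: planetary set — G1 31T / G2 21T / G3 73T, arm = carrier (Willis)
ring teeth: 31 + 2·21 = 73
31(ω_sun−ω_arm) = −73(ω_ring−ω_arm),  ω_sun = 0, ω_ring = 1
31(0−ω_arm) = −73(1−ω_arm)  ⇒  104·ω_arm = 73  ⇒  ω_arm = 73/104
sun–planet mesh: 31·(0−73/104) = −21·(ω_p−ω_arm)  ⇒  ω_p−ω_arm = 2263/2184
exact speed ratio = 2263/2184

2263/2184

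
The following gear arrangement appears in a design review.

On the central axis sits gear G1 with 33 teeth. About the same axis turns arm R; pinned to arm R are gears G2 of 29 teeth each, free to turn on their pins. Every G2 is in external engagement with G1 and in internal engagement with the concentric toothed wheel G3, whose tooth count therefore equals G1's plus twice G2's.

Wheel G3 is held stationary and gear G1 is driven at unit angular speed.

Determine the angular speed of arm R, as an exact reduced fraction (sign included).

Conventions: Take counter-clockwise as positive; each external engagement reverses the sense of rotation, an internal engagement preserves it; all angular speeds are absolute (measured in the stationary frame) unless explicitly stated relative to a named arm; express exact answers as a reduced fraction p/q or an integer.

class = planetary set [G3 = 33+2·29 = 91; Willis about the carrier]
ring teeth: 33 + 2·29 = 91
33(ω_sun−ω_arm) = −91(ω_ring−ω_arm),  ω_ring = 0, ω_sun = 1
33(1−ω_arm) = −91(0−ω_arm)  ⇒  124·ω_arm = 33  ⇒  ω_arm = 33/124
exact speed ratio = 33/124

33/124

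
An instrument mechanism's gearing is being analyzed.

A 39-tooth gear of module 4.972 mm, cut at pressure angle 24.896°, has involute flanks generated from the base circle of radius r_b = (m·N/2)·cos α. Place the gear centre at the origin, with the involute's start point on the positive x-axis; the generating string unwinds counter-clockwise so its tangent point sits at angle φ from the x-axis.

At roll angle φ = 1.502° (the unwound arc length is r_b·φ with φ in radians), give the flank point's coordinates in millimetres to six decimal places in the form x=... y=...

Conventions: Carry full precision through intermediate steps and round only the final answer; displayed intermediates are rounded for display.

x=87.974608 y=0.000528

single-mesh involute tooth geometry (39T wheel at module 4.972)
pitch radius r_p = m·N/2 = 4.972·39/2 = 96.954000
base radius r_b = r_p·cos α = 96.954000·cos 24.896° = 87.944395
roll angle φ = 1.502° = 0.02621485 rad
x = r_b·(cos φ + φ·sin φ) = 87.974608
y = r_b·(sin φ − φ·cos φ) = 0.000528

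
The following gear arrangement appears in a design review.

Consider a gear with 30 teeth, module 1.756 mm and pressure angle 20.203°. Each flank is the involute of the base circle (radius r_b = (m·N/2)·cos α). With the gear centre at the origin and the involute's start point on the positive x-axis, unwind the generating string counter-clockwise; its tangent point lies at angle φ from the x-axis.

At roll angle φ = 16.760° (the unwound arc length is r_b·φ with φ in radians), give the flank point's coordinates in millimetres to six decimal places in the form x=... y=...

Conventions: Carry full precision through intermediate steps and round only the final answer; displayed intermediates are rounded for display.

x=25.754489 y=0.204480

topology: single-mesh involute geometry — m = 1.756, N = 30
pitch radius r_p = m·N/2 = 1.756·30/2 = 26.340000
base radius r_b = r_p·cos α = 26.340000·cos 20.203° = 24.719430
roll angle φ = 16.760° = 0.29251718 rad
x = r_b·(cos φ + φ·sin φ) = 25.754489
y = r_b·(sin φ − φ·cos φ) = 0.204480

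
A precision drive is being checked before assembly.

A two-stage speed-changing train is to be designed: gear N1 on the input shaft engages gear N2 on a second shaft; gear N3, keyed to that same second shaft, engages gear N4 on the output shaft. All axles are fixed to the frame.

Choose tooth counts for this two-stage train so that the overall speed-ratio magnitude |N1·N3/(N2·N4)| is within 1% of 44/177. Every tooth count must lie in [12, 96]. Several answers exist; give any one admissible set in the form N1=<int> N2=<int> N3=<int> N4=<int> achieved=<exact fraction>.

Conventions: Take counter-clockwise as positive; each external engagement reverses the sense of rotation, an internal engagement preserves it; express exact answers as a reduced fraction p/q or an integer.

N1=12 N2=18 N3=22 N4=59 achieved=44/177

topology: fixed-axis compound train — 2 stages, target 44/177
target = 44/177 in lowest terms: an exact hit needs N1·N3 = k·44 and N2·N4 = k·177 for one integer k, every count in [12, 96]; additionally prefer no 1:1 stage (N1 ≠ N2, N3 ≠ N4)
k = 1…5: no 1:1-free in-range split of k·44 and k·177 into factor pairs; take k = 6
k = 6: N1·N3 = 264 = 12·22, N2·N4 = 1062 = 18·59
achieved = 12·22/(18·59) = 44/177; |achieved − target| = 0 ≤ 11/4425 ✓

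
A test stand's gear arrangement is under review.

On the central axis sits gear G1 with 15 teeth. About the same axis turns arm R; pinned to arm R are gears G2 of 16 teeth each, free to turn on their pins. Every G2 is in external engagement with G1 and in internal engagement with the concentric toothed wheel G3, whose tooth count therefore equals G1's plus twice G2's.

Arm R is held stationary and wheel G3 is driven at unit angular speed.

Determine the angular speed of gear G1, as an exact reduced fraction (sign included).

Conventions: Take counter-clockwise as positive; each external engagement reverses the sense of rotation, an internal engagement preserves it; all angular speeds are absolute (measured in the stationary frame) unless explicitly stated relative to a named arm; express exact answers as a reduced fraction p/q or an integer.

-47/15

planetary set (15T centre, 16T on arm, 47T internal) — Willis relation
ring teeth: 15 + 2·16 = 47
15(ω_sun−ω_arm) = −47(ω_ring−ω_arm),  ω_arm = 0, ω_ring = 1
ω_sun = 0 − (47/15)(1−0) = -47/15
exact speed ratio = -47/15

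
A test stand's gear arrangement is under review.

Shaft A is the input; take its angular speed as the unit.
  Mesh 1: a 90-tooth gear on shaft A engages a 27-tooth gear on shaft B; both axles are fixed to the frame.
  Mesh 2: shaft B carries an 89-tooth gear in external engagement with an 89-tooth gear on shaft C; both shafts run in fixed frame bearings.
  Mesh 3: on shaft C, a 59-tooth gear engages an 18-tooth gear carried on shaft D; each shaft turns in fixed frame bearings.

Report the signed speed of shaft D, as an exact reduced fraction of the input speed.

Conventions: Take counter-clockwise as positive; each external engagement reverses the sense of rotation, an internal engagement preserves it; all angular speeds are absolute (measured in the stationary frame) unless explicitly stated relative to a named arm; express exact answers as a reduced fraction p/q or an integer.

-295/27

3-mesh fixed-axis compound train (all bearings frame-fixed)
mesh 1 [90T→27T]: |ω|/ω_in = 1×90/27 = 10/3, sense flips to −
mesh 2 [89T→89T]: |ω|/ω_in = (10/3)×89/89 = 10/3, sense flips to +
mesh 3 [59T→18T]: |ω|/ω_in = (10/3)×59/18 = 295/27, sense flips to −
signed output speed (× input speed) = -295/27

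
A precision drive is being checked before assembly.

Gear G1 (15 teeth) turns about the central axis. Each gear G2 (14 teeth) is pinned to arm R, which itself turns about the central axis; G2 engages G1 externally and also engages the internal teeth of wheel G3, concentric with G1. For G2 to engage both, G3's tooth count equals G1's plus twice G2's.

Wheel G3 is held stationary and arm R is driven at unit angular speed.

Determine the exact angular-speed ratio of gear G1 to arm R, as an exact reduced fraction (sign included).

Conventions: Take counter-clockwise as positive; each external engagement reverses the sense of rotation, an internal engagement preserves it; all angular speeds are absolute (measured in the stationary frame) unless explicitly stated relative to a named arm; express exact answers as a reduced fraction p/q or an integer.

recognized (axles ride arm R): planetary set, 15/14/43 teeth
ring teeth: 15 + 2·14 = 43
15(ω_sun−ω_arm) = −43(ω_ring−ω_arm),  ω_ring = 0, ω_arm = 1
ω_sun = 1 − (43/15)(0−1) = 58/15
ω_out/ω_in = 58/15

58/15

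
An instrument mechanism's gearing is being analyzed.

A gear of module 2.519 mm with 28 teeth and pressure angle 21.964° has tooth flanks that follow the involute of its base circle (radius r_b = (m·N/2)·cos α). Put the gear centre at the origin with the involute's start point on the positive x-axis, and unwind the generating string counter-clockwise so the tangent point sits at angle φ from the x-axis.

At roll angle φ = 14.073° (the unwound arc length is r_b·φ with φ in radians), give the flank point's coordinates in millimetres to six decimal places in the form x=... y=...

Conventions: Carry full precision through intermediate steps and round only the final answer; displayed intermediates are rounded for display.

single-mesh involute tooth geometry (28T wheel at module 2.519)
pitch radius r_p = m·N/2 = 2.519·28/2 = 35.266000
base radius r_b = r_p·cos α = 35.266000·cos 21.964° = 32.706360
roll angle φ = 14.073° = 0.24562019 rad
x = r_b·(cos φ + φ·sin φ) = 33.678105
y = r_b·(sin φ − φ·cos φ) = 0.160576

x=33.678105 y=0.160576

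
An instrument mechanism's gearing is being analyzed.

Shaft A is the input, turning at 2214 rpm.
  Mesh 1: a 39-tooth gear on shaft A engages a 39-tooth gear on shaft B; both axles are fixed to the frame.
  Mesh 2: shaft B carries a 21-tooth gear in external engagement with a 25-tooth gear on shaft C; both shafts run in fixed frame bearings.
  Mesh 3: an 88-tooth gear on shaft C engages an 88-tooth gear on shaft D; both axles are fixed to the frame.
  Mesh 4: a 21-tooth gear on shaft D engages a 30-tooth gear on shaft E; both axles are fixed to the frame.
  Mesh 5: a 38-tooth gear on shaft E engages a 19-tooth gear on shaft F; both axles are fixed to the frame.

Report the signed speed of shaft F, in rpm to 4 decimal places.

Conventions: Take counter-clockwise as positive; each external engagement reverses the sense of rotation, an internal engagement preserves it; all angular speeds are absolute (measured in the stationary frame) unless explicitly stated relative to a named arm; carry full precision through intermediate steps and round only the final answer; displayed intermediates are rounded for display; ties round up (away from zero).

recognized (6 fixed axles, 5 meshes): fixed-axis compound train
mesh 1 [39T→39T]: ω = 2214.0000×39/39 = 2214.0000 rpm, sense flips to −
mesh 2 [21T→25T]: ω = 2214.0000×21/25 = 1859.7600 rpm, sense flips to +
mesh 3 [88T→88T]: ω = 1859.7600×88/88 = 1859.7600 rpm, sense flips to −
mesh 4 [21T→30T]: ω = 1859.7600×21/30 = 1301.8320 rpm, sense flips to +
mesh 5 [38T→19T]: ω = 1301.8320×38/19 = 2603.6640 rpm, sense flips to −
signed output speed = -2603.6640 rpm

-2603.6640 rpm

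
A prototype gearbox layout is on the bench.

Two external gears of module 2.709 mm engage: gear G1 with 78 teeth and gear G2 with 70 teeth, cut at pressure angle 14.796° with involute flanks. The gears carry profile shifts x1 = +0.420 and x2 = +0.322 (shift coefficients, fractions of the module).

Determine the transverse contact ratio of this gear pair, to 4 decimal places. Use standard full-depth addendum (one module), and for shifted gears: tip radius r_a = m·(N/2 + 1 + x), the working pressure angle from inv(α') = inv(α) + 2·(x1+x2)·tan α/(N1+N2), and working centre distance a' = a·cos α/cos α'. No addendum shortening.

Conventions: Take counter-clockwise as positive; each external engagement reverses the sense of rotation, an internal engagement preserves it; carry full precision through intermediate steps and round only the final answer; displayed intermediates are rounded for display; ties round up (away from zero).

2.0710

topology: single-mesh involute geometry — m = 2.709, 78T/70T pair
base radii: r_b1 = 102.147742, r_b2 = 91.671050
tip radii: r_a1 = 109.497780, r_a2 = 98.396298
inv(α') = inv(14.796°) + 2·(+0.420+0.322)·tan α/(78+70) = 0.00854630  ⇒  α' = 16.70121°
a' = a·cos α / cos α' = 200.4660·cos 14.796°/cos 16.70121° = 202.354848
action lengths: √(r_a1²−r_b1²) = 39.441129, √(r_a2²−r_b2²) = 35.752622
base pitch p_b = π·m·cos α = 8.228374
CR = (39.441129 + 35.752622 − 202.354848·sin 16.70121°)/8.228374 = 2.070986
contact ratio ≈ 2.0710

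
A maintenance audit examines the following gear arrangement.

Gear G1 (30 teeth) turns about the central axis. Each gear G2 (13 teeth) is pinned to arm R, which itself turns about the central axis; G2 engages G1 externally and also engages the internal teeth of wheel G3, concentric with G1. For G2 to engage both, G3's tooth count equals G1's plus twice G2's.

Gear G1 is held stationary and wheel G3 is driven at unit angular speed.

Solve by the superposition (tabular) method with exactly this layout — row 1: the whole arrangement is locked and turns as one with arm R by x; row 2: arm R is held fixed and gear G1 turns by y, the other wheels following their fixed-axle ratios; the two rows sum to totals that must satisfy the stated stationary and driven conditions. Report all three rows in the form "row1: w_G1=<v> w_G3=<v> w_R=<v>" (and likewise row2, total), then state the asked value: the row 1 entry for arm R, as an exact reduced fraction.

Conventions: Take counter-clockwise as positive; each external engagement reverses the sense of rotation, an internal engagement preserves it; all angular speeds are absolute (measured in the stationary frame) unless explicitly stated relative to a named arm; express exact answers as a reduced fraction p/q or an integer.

row1: w_G1=28/43 w_G3=28/43 w_R=28/43
row2: w_G1=-28/43 w_G3=15/43 w_R=0
total: w_G1=0 w_G3=1 w_R=28/43
asked value: 28/43

planetary set (30T centre, 13T on arm, 56T internal) — Willis relation
row 1 (train locked, turned with arm): all members turn x
row 2 — arm fixed, fixed-axis ratios: sun y, ring −(30/56)·y, arm 0
boundary: total ω_sun = x + y = 0 and total ω_ring = x − (30/56)·y = 1  ⇒  y = -28/43, x = 28/43
row 2 ring = −(30/56)·(-28/43) = 15/43
totals (row 1 + row 2): sun 28/43 + (-28/43) = 0, ring 28/43 + 15/43 = 1, arm 28/43 + 0 = 28/43
asked cell (row1, arm) = 28/43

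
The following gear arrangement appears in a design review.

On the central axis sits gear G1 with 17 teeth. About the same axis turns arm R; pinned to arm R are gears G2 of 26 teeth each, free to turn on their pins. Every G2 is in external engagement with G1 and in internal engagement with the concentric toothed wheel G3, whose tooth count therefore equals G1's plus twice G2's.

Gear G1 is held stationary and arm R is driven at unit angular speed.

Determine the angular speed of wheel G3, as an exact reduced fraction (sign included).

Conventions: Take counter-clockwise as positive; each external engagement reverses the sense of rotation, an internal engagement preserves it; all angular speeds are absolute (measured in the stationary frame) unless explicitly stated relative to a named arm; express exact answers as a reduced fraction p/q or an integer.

86/69

topology: planetary set — G1 17T / G2 26T / G3 69T, arm = carrier (Willis)
ring teeth: 17 + 2·26 = 69
17(ω_sun−ω_arm) = −69(ω_ring−ω_arm),  ω_sun = 0, ω_arm = 1
ω_ring = 1 − (17/69)(0−1) = 86/69
exact speed ratio = 86/69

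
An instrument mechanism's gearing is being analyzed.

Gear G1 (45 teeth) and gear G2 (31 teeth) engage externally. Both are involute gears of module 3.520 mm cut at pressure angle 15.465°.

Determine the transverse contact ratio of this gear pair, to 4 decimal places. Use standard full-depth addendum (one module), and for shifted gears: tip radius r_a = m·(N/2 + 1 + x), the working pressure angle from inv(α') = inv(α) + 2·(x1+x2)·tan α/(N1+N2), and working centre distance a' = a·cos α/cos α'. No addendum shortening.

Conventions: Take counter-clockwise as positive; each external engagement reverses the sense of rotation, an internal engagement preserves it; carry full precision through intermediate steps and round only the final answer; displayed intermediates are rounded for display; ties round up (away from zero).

class = single-mesh tooth geometry [involute pair 45T × 31T, m = 3.520]
base radii: r_b1 = 76.332447, r_b2 = 52.584574
tip radii: r_a1 = 82.720000, r_a2 = 58.080000
no profile shift: α' = α, a' = a
action lengths: √(r_a1²−r_b1²) = 31.874064, √(r_a2²−r_b2²) = 24.660676
base pitch p_b = π·m·cos α = 10.658020
CR = (31.874064 + 24.660676 − 133.760000·sin 15.46500°)/10.658020 = 1.957932
contact ratio ≈ 1.9579

1.9579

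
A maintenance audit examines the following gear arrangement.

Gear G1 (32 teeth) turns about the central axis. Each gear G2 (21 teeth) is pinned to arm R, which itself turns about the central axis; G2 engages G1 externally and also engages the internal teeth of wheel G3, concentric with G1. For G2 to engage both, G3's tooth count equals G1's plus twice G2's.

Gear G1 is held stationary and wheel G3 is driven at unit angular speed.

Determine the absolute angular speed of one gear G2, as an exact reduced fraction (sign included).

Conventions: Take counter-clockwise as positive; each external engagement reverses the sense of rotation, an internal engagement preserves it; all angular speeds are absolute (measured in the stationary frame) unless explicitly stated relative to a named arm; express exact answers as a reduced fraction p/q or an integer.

37/21

planetary set (32T centre, 21T on arm, 74T internal) — Willis relation
ring teeth: 32 + 2·21 = 74
32(ω_sun−ω_arm) = −74(ω_ring−ω_arm),  ω_sun = 0, ω_ring = 1
32(0−ω_arm) = −74(1−ω_arm)  ⇒  106·ω_arm = 74  ⇒  ω_arm = 37/53
sun–planet mesh: 32·(0−37/53) = −21·(ω_p−ω_arm)  ⇒  ω_p−ω_arm = 1184/1113
ω_p = 37/53 + 1184/1113 = 37/21
exact speed ratio = 37/21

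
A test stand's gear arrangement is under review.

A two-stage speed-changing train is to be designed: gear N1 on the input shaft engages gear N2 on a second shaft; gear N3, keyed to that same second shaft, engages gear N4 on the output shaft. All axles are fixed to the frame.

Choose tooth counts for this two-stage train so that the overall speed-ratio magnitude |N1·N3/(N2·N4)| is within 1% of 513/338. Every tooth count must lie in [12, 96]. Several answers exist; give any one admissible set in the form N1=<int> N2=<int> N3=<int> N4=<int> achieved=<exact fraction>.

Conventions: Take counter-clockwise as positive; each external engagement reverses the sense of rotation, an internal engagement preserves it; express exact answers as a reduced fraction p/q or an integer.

class = fixed-axis compound train [2-stage, 513/338 wanted]
target = 513/338 in lowest terms: an exact hit needs N1·N3 = k·513 and N2·N4 = k·338 for one integer k, every count in [12, 96]; additionally prefer no 1:1 stage (N1 ≠ N2, N3 ≠ N4)
k = 1: N1·N3 = 513 = 19·27, N2·N4 = 338 = 13·26
achieved = 19·27/(13·26) = 513/338; |achieved − target| = 0 ≤ 513/33800 ✓

N1=19 N2=13 N3=27 N4=26 achieved=513/338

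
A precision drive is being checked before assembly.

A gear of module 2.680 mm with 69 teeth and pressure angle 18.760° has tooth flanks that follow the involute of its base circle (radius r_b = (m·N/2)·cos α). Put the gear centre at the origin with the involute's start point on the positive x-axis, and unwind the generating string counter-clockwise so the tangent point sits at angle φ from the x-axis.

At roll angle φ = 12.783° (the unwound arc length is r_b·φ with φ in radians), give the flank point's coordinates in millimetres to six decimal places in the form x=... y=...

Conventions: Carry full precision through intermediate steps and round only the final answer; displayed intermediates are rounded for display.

single-mesh involute tooth geometry (69T wheel at module 2.680)
pitch radius r_p = m·N/2 = 2.680·69/2 = 92.460000
base radius r_b = r_p·cos α = 92.460000·cos 18.760° = 87.547971
roll angle φ = 12.783° = 0.22310544 rad
x = r_b·(cos φ + φ·sin φ) = 89.699827
y = r_b·(sin φ − φ·cos φ) = 0.322472

x=89.699827 y=0.322472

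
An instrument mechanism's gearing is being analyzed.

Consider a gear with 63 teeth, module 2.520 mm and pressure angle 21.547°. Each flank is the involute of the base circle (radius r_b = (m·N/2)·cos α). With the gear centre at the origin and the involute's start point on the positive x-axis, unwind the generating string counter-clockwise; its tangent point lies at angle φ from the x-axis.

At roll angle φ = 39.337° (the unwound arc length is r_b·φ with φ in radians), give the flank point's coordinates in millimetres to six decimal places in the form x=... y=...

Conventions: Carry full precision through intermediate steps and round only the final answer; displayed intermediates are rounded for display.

single-mesh involute tooth geometry (63T wheel at module 2.520)
pitch radius r_p = m·N/2 = 2.520·63/2 = 79.380000
base radius r_b = r_p·cos α = 79.380000·cos 21.547° = 73.832657
roll angle φ = 39.337° = 0.68656017 rad
x = r_b·(cos φ + φ·sin φ) = 89.236224
y = r_b·(sin φ − φ·cos φ) = 7.595426

x=89.236224 y=7.595426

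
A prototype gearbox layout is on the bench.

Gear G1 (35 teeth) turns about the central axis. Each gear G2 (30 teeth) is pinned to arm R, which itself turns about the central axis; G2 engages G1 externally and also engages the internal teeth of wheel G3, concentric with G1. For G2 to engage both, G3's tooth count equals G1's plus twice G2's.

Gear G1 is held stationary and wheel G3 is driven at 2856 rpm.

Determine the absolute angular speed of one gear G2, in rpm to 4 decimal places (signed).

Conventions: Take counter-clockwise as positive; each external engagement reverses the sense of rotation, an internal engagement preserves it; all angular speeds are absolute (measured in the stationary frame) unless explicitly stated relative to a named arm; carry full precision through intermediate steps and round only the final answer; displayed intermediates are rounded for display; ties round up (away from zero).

+4522.0000 rpm

topology: planetary set — G1 35T / G2 30T / G3 95T, arm = carrier (Willis)
normalise by the input: solve with ω_ring = 1, then scale by 2856 rpm
ring teeth: 35 + 2·30 = 95
35(ω_sun−ω_arm) = −95(ω_ring−ω_arm),  ω_sun = 0, ω_ring = 1
35(0−ω_arm) = −95(1−ω_arm)  ⇒  130·ω_arm = 95  ⇒  ω_arm = 19/26
sun–planet mesh: 35·(0−19/26) = −30·(ω_p−ω_arm)  ⇒  ω_p−ω_arm = 133/156
ω_p = 19/26 + 133/156 = 19/12
scale: ω_p = 19/12 × 2856 rpm = +4522.0000 rpm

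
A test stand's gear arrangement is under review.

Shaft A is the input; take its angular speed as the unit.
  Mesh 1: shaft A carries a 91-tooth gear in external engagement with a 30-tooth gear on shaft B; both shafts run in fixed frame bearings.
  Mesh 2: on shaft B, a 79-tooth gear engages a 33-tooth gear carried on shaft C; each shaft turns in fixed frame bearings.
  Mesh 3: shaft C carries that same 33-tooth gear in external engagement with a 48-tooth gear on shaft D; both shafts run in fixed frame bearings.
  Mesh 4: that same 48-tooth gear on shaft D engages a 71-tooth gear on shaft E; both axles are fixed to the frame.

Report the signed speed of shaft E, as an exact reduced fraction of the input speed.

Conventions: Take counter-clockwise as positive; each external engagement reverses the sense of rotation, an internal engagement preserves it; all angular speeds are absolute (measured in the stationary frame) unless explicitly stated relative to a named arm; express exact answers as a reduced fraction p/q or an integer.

4-mesh fixed-axis compound train (all bearings frame-fixed)
mesh 1 [91T→30T]: |ω|/ω_in = 1×91/30 = 91/30, sense flips to −
mesh 2 [79T→33T]: |ω|/ω_in = (91/30)×79/33 = 7189/990, sense flips to +
mesh 3 [33T→48T]: |ω|/ω_in = (7189/990)×33/48 = 7189/1440, sense flips to −
mesh 4 [48T→71T]: |ω|/ω_in = (7189/1440)×48/71 = 7189/2130, sense flips to +
signed output speed (× input speed) = 7189/2130

7189/2130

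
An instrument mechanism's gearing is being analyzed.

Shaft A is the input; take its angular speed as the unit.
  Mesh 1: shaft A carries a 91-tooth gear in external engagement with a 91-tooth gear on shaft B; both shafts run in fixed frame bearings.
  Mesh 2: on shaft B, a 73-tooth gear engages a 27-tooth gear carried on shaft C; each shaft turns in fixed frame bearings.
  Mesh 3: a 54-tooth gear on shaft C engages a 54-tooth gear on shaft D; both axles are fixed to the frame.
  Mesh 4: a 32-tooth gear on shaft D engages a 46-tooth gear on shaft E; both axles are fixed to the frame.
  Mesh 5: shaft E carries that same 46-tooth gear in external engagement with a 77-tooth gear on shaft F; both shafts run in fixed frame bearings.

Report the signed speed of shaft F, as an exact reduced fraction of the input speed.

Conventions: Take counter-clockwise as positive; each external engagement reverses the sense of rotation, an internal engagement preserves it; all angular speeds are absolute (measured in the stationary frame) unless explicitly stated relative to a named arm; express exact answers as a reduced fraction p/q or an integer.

5-mesh fixed-axis compound train (all bearings frame-fixed)
mesh 1 [91T→91T]: |ω|/ω_in = 1×91/91 = 1, sense flips to −
mesh 2 [73T→27T]: |ω|/ω_in = 1×73/27 = 73/27, sense flips to +
mesh 3 [54T→54T]: |ω|/ω_in = (73/27)×54/54 = 73/27, sense flips to −
mesh 4 [32T→46T]: |ω|/ω_in = (73/27)×32/46 = 1168/621, sense flips to +
mesh 5 [46T→77T]: |ω|/ω_in = (1168/621)×46/77 = 2336/2079, sense flips to −
signed output speed (× input speed) = -2336/2079

-2336/2079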